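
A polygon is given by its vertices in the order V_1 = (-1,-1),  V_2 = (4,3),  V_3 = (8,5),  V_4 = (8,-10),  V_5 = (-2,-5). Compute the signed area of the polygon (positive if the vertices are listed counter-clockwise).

V_1→V_2: (-1)(3) − (4)(-1) = 1
V_2→V_3: (4)(5) − (8)(3) = -4
V_3→V_4: (8)(-10) − (8)(5) = -120
V_4→V_5: (8)(-5) − (-2)(-10) = -60
V_5→V_1: (-2)(-1) − (-1)(-5) = -3
Σ = -186
Signed area = Σ/2 = -93 (negative ⇒ clockwise traversal).

-93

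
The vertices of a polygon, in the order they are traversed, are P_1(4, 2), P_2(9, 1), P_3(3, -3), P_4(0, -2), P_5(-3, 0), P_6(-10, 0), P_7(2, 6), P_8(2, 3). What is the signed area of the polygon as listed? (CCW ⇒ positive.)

Cross-terms: -14, -30, -6, -6, 0, -60, -6, -8  ⇒  Σ = -130
Signed area = Σ/2 = -65 (negative ⇒ clockwise traversal).

-65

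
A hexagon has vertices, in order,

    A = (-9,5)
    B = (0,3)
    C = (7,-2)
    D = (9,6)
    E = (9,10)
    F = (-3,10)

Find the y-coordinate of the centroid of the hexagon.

Apply the shoelace (surveyor's) formula. First the cross-terms c_i = x_i·y_{i+1} − x_{i+1}·y_i:
  -27, -21, 60, 36, 120, 75  ⇒  2A = 243, A = 121.5.
Then Σ (y_i + y_{i+1})·c_i = 4104, so ȳ = 4104 / (6·121.5) = 152/27.

152/27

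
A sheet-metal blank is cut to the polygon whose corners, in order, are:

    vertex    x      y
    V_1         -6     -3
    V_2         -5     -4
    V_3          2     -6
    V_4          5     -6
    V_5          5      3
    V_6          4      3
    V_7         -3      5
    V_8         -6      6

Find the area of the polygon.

Apply Gauss's area formula: 2A = Σ (x_i·y_{i+1} − x_{i+1}·y_i), indices taken mod 8.
V_1→V_2: (-6)(-4) − (-5)(-3) = 9
V_2→V_3: (-5)(-6) − (2)(-4) = 38
V_3→V_4: (2)(-6) − (5)(-6) = 18
V_4→V_5: (5)(3) − (5)(-6) = 45
V_5→V_6: (5)(3) − (4)(3) = 3
V_6→V_7: (4)(5) − (-3)(3) = 29
V_7→V_8: (-3)(6) − (-6)(5) = 12
V_8→V_1: (-6)(-3) − (-6)(6) = 54
Σ = 208
Area = |Σ|/2 = 104.

104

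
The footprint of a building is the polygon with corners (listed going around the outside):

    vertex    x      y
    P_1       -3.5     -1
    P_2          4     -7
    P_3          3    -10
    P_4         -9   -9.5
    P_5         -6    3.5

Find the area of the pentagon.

Apply the shoelace formula: 2A = Σ (x_i·y_{i+1} − x_{i+1}·y_i), indices taken mod 5.
Cross-terms: 28.5, -19, -118.5, -88.5, 18.25  ⇒  Σ = -179.25
Area = |Σ|/2 = 89.625.

89.625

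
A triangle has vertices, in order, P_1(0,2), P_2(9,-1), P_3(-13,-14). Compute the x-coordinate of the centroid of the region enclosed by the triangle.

Apply the shoelace (surveyor's) formula. First the cross-terms c_i = x_i·y_{i+1} − x_{i+1}·y_i:
  -18, -139, -26  ⇒  2A = -183, A = -91.5.
Then Σ (x_i + x_{i+1})·c_i = 732, so x̄ = 732 / (6·(-91.5)) = -4/3.

-4/3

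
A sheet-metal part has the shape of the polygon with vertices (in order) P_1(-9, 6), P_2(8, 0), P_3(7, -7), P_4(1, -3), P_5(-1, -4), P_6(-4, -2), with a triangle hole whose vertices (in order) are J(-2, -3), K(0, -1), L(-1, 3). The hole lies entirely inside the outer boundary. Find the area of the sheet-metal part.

85.5

Outer boundary:
Apply the shoelace formula: 2A = Σ (x_i·y_{i+1} − x_{i+1}·y_i), indices taken mod 6.
Σ = (-48) + (-56) + (-14) + (-7) + (-14) + (-42) = -181
Area = |Σ|/2 = 90.5.
Hole:
Σ = (2) + (-1) + (9) = 10
Area = |Σ|/2 = 5.
Net area = 90.5 − 5 = 85.5.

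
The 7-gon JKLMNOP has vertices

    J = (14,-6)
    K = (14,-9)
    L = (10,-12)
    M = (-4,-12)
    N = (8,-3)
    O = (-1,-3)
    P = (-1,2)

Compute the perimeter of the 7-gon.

68

|JK| = √((0)² + (-3)²) = √9 = 3
|KL| = √((-4)² + (-3)²) = √25 = 5
|LM| = √((-14)² + (0)²) = √196 = 14
|MN| = √((12)² + (9)²) = √225 = 15
|NO| = √((-9)² + (0)²) = √81 = 9
|OP| = √((0)² + (5)²) = √25 = 5
|PJ| = √((15)² + (-8)²) = √289 = 17
Perimeter = 3 + 5 + 14 + 15 + 9 + 5 + 17 = 68.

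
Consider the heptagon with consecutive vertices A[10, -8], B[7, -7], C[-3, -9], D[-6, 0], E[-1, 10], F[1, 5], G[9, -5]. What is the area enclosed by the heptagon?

Apply the shoelace (surveyor's) formula: 2A = Σ (x_i·y_{i+1} − x_{i+1}·y_i), indices taken mod 7.
A→B: (10)(-7) − (7)(-8) = -14
B→C: (7)(-9) − (-3)(-7) = -84
C→D: (-3)(0) − (-6)(-9) = -54
D→E: (-6)(10) − (-1)(0) = -60
E→F: (-1)(5) − (1)(10) = -15
F→G: (1)(-5) − (9)(5) = -50
G→A: (9)(-8) − (10)(-5) = -22
Σ = -299
Area = |Σ|/2 = 149.5.

149.5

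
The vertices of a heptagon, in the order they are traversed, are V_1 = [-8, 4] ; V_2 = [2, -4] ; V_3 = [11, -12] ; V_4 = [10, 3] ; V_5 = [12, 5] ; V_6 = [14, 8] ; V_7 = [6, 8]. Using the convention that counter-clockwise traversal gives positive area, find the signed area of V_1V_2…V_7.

Apply the surveyor's formula: 2A = Σ (x_i·y_{i+1} − x_{i+1}·y_i), indices taken mod 7.
Σ = (24) + (20) + (153) + (14) + (26) + (64) + (88) = 389
Signed area = Σ/2 = 194.5 (positive ⇒ counter-clockwise traversal).

194.5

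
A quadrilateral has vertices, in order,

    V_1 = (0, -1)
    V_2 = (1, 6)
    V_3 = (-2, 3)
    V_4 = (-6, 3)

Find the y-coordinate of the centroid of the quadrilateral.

Apply the shoelace formula. First the cross-terms c_i = x_i·y_{i+1} − x_{i+1}·y_i:
  1, 15, 12, 6  ⇒  2A = 34, A = 17.
Then Σ (y_i + y_{i+1})·c_i = 224, so ȳ = 224 / (6·17) = 112/51.

112/51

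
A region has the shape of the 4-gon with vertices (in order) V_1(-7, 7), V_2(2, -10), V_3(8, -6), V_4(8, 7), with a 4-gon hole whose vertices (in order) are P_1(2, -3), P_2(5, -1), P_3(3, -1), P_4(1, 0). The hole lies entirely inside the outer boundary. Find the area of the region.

Outer boundary:
Apply the shoelace formula: 2A = Σ (x_i·y_{i+1} − x_{i+1}·y_i), indices taken mod 4.
Σ = (56) + (68) + (104) + (105) = 333
Area = |Σ|/2 = 166.5.
Hole:
Apply the surveyor's formula: 2A = Σ (x_i·y_{i+1} − x_{i+1}·y_i), indices taken mod 4.
P_1→P_2: (2)(-1) − (5)(-3) = 13
P_2→P_3: (5)(-1) − (3)(-1) = -2
P_3→P_4: (3)(0) − (1)(-1) = 1
P_4→P_1: (1)(-3) − (2)(0) = -3
Σ = 9
Area = |Σ|/2 = 4.5.
Net area = 166.5 − 4.5 = 162.

162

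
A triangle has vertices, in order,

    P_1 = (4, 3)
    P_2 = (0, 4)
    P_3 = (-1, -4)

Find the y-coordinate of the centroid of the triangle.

Apply the shoelace (surveyor's) formula. First the cross-terms c_i = x_i·y_{i+1} − x_{i+1}·y_i:
  16, 4, 13  ⇒  2A = 33, A = 16.5.
Then Σ (y_i + y_{i+1})·c_i = 99, so ȳ = 99 / (6·16.5) = 1.

1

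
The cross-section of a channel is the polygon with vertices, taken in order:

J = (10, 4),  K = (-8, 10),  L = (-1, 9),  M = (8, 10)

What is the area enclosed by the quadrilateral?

Cross-terms: 132, -62, -82, -68  ⇒  Σ = -80
Area = |Σ|/2 = 40.

40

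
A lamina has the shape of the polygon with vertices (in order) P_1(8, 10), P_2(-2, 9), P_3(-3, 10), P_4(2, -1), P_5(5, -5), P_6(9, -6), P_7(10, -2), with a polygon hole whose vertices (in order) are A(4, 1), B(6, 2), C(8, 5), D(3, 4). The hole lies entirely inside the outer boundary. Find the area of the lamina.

Outer boundary:
Apply the surveyor's formula: 2A = Σ (x_i·y_{i+1} − x_{i+1}·y_i), indices taken mod 7.
Σ = (92) + (7) + (-17) + (-5) + (15) + (42) + (116) = 250
Area = |Σ|/2 = 125.
Hole:
Apply the shoelace (surveyor's) formula: 2A = Σ (x_i·y_{i+1} − x_{i+1}·y_i), indices taken mod 4.
Cross-terms: 2, 14, 17, -13  ⇒  Σ = 20
Area = |Σ|/2 = 10.
Net area = 125 − 10 = 115.

115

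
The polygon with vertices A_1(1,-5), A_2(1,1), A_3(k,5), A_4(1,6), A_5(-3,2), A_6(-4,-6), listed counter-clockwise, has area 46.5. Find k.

Write out the shoelace sum; only the two edges meeting at A_3 involve k:
2·Area = [(1·5 − k·1) + (k·6 − 1·5)] + 78
       = 5·k + 78 = 93
⇒ k = 3.

3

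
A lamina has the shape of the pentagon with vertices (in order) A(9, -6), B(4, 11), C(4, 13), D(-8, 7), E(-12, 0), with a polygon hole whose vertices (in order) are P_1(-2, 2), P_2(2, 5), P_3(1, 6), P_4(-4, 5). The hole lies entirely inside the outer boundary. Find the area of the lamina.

Outer boundary:
Apply the shoelace (surveyor's) formula: 2A = Σ (x_i·y_{i+1} − x_{i+1}·y_i), indices taken mod 5.
Σ = (123) + (8) + (132) + (84) + (72) = 419
Area = |Σ|/2 = 209.5.
Hole:
Σ = (-14) + (7) + (29) + (2) = 24
Area = |Σ|/2 = 12.
Net area = 209.5 − 12 = 197.5.

197.5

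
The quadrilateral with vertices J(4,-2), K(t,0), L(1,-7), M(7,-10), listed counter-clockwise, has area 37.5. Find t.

-2

Write out the shoelace sum; only the two edges meeting at K involve t:
2·Area = [(4·0 − t·(-2)) + (t·(-7) − 1·0)] + 65
       = -5·t + 65 = 75
⇒ t = -2.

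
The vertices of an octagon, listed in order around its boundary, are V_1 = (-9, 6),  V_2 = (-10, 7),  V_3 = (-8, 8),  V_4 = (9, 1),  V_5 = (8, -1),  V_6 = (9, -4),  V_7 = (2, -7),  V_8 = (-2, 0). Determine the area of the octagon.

114

Apply the shoelace (surveyor's) formula: 2A = Σ (x_i·y_{i+1} − x_{i+1}·y_i), indices taken mod 8.
Cross-terms: -3, -24, -80, -17, -23, -55, -14, -12  ⇒  Σ = -228
Area = |Σ|/2 = 114.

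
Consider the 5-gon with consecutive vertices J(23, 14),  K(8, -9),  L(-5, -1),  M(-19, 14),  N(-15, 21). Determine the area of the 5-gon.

671.5

Σ = (-319) + (-53) + (-89) + (-189) + (-693) = -1343
Area = |Σ|/2 = 671.5.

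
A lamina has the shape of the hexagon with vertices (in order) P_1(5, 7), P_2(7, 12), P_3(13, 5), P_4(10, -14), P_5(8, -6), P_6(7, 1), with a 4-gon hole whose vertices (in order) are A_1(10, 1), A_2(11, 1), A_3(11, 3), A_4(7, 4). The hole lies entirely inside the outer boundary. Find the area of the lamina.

92.5

Outer boundary:
P_1→P_2: (5)(12) − (7)(7) = 11
P_2→P_3: (7)(5) − (13)(12) = -121
P_3→P_4: (13)(-14) − (10)(5) = -232
P_4→P_5: (10)(-6) − (8)(-14) = 52
P_5→P_6: (8)(1) − (7)(-6) = 50
P_6→P_1: (7)(7) − (5)(1) = 44
Σ = -196
Area = |Σ|/2 = 98.
Hole:
Σ = (-1) + (22) + (23) + (-33) = 11
Area = |Σ|/2 = 5.5.
Net area = 98 − 5.5 = 92.5.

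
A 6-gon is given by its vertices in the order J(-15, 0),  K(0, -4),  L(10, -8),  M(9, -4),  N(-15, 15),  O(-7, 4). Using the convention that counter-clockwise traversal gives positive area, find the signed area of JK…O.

156

Apply the shoelace formula: 2A = Σ (x_i·y_{i+1} − x_{i+1}·y_i), indices taken mod 6.
Cross-terms: 60, 40, 32, 75, 45, 60  ⇒  Σ = 312
Signed area = Σ/2 = 156 (positive ⇒ counter-clockwise traversal).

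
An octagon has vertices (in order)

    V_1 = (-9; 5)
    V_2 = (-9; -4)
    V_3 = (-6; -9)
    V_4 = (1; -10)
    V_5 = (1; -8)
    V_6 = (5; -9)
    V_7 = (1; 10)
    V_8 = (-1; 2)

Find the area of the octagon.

Apply the shoelace formula: 2A = Σ (x_i·y_{i+1} − x_{i+1}·y_i), indices taken mod 8.
V_1→V_2: (-9)(-4) − (-9)(5) = 81
V_2→V_3: (-9)(-9) − (-6)(-4) = 57
V_3→V_4: (-6)(-10) − (1)(-9) = 69
V_4→V_5: (1)(-8) − (1)(-10) = 2
V_5→V_6: (1)(-9) − (5)(-8) = 31
V_6→V_7: (5)(10) − (1)(-9) = 59
V_7→V_8: (1)(2) − (-1)(10) = 12
V_8→V_1: (-1)(5) − (-9)(2) = 13
Σ = 324
Area = |Σ|/2 = 162.

162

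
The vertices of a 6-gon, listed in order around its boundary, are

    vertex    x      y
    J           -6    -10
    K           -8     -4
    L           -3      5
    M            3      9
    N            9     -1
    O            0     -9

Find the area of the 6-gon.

184.5

Apply the shoelace formula: 2A = Σ (x_i·y_{i+1} − x_{i+1}·y_i), indices taken mod 6.
Σ = (-56) + (-52) + (-42) + (-84) + (-81) + (-54) = -369
Area = |Σ|/2 = 184.5.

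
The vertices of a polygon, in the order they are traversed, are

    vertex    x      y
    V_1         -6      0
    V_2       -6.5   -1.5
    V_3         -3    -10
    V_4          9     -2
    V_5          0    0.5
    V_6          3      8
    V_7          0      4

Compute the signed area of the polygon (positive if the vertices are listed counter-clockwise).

102.25

Apply Gauss's area formula: 2A = Σ (x_i·y_{i+1} − x_{i+1}·y_i), indices taken mod 7.
Σ = (9) + (60.5) + (96) + (4.5) + (-1.5) + (12) + (24) = 204.5
Signed area = Σ/2 = 102.25 (positive ⇒ counter-clockwise traversal).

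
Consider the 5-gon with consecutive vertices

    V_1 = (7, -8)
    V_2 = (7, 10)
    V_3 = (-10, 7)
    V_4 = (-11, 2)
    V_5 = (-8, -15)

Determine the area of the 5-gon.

341

Apply Gauss's area formula: 2A = Σ (x_i·y_{i+1} − x_{i+1}·y_i), indices taken mod 5.
Σ = (126) + (149) + (57) + (181) + (169) = 682
Area = |Σ|/2 = 341.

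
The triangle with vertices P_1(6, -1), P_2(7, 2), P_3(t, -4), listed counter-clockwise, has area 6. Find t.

1

Write out the shoelace sum; only the two edges meeting at P_3 involve t:
2·Area = [(7·(-4) − t·2) + (t·(-1) − 6·(-4))] + 19
       = -3·t + 15 = 12
⇒ t = 1.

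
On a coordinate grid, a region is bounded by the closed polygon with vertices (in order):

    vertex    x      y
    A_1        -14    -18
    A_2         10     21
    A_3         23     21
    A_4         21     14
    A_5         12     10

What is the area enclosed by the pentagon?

270

Σ = (-114) + (-273) + (-119) + (42) + (-76) = -540
Area = |Σ|/2 = 270.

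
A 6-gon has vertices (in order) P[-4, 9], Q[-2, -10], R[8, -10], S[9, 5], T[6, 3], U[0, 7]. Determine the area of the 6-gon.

177.5

Apply the shoelace formula: 2A = Σ (x_i·y_{i+1} − x_{i+1}·y_i), indices taken mod 6.
Σ = (58) + (100) + (130) + (-3) + (42) + (28) = 355
Area = |Σ|/2 = 177.5.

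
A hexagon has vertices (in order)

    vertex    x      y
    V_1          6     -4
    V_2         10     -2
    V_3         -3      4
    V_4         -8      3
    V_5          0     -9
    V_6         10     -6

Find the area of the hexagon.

Σ = (28) + (34) + (23) + (72) + (90) + (-4) = 243
Area = |Σ|/2 = 121.5.

121.5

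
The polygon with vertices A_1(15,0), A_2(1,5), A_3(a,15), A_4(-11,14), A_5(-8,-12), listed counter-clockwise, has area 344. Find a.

1

The doubled signed area Σ (x_i y_{i+1} − x_{i+1} y_i) is linear in a.
With a=0 it equals 679; the coefficient of a is 9 (from the two edges through A_3).
So 9·a + 679 = 2·344 = 688 ⇒ a = 1.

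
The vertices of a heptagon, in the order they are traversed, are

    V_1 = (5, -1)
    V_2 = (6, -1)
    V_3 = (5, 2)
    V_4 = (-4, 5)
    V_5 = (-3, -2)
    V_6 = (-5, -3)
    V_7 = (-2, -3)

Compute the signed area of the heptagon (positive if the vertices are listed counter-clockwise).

Apply the surveyor's formula: 2A = Σ (x_i·y_{i+1} − x_{i+1}·y_i), indices taken mod 7.
Cross-terms: 1, 17, 33, 23, -1, 9, 17  ⇒  Σ = 99
Signed area = Σ/2 = 49.5 (positive ⇒ counter-clockwise traversal).

49.5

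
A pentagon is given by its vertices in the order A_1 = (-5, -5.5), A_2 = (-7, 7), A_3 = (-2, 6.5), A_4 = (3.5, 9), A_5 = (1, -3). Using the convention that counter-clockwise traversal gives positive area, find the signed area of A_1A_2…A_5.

-92.875

Σ = (-73.5) + (-31.5) + (-40.75) + (-19.5) + (-20.5) = -185.75
Signed area = Σ/2 = -92.875 (negative ⇒ clockwise traversal).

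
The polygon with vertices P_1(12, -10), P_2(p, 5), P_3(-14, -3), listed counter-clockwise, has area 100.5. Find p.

Write out the shoelace sum; only the two edges meeting at P_2 involve p:
2·Area = [(12·5 − p·(-10)) + (p·(-3) − (-14)·5)] + 176
       = 7·p + 306 = 201
⇒ p = -15.

-15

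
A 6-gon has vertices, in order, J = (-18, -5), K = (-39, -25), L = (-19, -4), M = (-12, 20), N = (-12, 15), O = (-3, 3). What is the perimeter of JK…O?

120

|JK| = √((-21)² + (-20)²) = √841 = 29
|KL| = √((20)² + (21)²) = √841 = 29
|LM| = √((7)² + (24)²) = √625 = 25
|MN| = √((0)² + (-5)²) = √25 = 5
|NO| = √((9)² + (-12)²) = √225 = 15
|OJ| = √((-15)² + (-8)²) = √289 = 17
Perimeter = 29 + 29 + 25 + 5 + 15 + 17 = 120.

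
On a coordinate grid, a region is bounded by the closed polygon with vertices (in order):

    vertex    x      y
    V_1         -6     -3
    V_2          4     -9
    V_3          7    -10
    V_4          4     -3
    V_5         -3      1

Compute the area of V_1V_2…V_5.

Apply the shoelace (surveyor's) formula: 2A = Σ (x_i·y_{i+1} − x_{i+1}·y_i), indices taken mod 5.
Cross-terms: 66, 23, 19, -5, 15  ⇒  Σ = 118
Area = |Σ|/2 = 59.

59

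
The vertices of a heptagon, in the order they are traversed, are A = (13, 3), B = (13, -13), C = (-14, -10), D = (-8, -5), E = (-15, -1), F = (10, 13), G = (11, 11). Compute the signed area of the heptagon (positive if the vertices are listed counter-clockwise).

-462.5

Apply the surveyor's formula: 2A = Σ (x_i·y_{i+1} − x_{i+1}·y_i), indices taken mod 7.
A→B: (13)(-13) − (13)(3) = -208
B→C: (13)(-10) − (-14)(-13) = -312
C→D: (-14)(-5) − (-8)(-10) = -10
D→E: (-8)(-1) − (-15)(-5) = -67
E→F: (-15)(13) − (10)(-1) = -185
F→G: (10)(11) − (11)(13) = -33
G→A: (11)(3) − (13)(11) = -110
Σ = -925
Signed area = Σ/2 = -462.5 (negative ⇒ clockwise traversal).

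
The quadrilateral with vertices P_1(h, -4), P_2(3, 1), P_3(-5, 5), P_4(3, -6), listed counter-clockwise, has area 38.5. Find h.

6

Write out the shoelace sum; only the two edges meeting at P_1 involve h:
2·Area = [(3·(-4) − h·(-6)) + (h·1 − 3·(-4))] + 35
       = 7·h + 35 = 77
⇒ h = 6.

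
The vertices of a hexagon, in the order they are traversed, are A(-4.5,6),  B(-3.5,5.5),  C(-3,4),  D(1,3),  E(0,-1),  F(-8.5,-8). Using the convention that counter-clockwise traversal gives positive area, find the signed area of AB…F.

-55.375

Apply Gauss's area formula: 2A = Σ (x_i·y_{i+1} − x_{i+1}·y_i), indices taken mod 6.
A→B: (-4.5)(5.5) − (-3.5)(6) = -3.75
B→C: (-3.5)(4) − (-3)(5.5) = 2.5
C→D: (-3)(3) − (1)(4) = -13
D→E: (1)(-1) − (0)(3) = -1
E→F: (0)(-8) − (-8.5)(-1) = -8.5
F→A: (-8.5)(6) − (-4.5)(-8) = -87
Σ = -110.75
Signed area = Σ/2 = -55.375 (negative ⇒ clockwise traversal).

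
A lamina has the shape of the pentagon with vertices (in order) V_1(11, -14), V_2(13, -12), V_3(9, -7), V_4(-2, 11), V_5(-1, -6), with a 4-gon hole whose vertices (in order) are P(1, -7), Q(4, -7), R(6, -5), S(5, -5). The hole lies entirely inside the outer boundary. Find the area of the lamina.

Outer boundary:
Apply the shoelace formula: 2A = Σ (x_i·y_{i+1} − x_{i+1}·y_i), indices taken mod 5.
V_1→V_2: (11)(-12) − (13)(-14) = 50
V_2→V_3: (13)(-7) − (9)(-12) = 17
V_3→V_4: (9)(11) − (-2)(-7) = 85
V_4→V_5: (-2)(-6) − (-1)(11) = 23
V_5→V_1: (-1)(-14) − (11)(-6) = 80
Σ = 255
Area = |Σ|/2 = 127.5.
Hole:
Cross-terms: 21, 22, -5, -30  ⇒  Σ = 8
Area = |Σ|/2 = 4.
Net area = 127.5 − 4 = 123.5.

123.5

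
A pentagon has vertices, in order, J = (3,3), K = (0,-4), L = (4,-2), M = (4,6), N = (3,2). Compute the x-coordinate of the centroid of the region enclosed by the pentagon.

Apply Gauss's area formula. First the cross-terms c_i = x_i·y_{i+1} − x_{i+1}·y_i:
  -12, 16, 32, -10, 3  ⇒  2A = 29, A = 14.5.
Then Σ (x_i + x_{i+1})·c_i = 232, so x̄ = 232 / (6·14.5) = 8/3.

8/3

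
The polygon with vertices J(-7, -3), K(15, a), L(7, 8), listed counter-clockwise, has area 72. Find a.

4

Write out the shoelace sum; only the two edges meeting at K involve a:
2·Area = [((-7)·a − 15·(-3)) + (15·8 − 7·a)] + 35
       = -14·a + 200 = 144
⇒ a = 4.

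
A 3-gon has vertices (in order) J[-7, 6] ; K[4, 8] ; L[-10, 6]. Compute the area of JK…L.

3

Apply the surveyor's formula: 2A = Σ (x_i·y_{i+1} − x_{i+1}·y_i), indices taken mod 3.
Σ = (-80) + (104) + (-18) = 6
Area = |Σ|/2 = 3.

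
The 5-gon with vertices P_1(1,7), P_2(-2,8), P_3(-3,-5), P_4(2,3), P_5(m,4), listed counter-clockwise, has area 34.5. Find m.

The doubled signed area Σ (x_i y_{i+1} − x_{i+1} y_i) is linear in m.
With m=0 it equals 61; the coefficient of m is 4 (from the two edges through P_5).
So 4·m + 61 = 2·34.5 = 69 ⇒ m = 2.

2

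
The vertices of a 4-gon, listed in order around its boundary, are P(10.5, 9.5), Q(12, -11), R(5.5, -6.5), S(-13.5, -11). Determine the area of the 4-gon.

P→Q: (10.5)(-11) − (12)(9.5) = -229.5
Q→R: (12)(-6.5) − (5.5)(-11) = -17.5
R→S: (5.5)(-11) − (-13.5)(-6.5) = -148.25
S→P: (-13.5)(9.5) − (10.5)(-11) = -12.75
Σ = -408
Area = |Σ|/2 = 204.

204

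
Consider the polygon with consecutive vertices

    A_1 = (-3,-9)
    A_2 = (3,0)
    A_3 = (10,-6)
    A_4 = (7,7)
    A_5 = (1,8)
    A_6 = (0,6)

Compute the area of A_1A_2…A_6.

A_1→A_2: (-3)(0) − (3)(-9) = 27
A_2→A_3: (3)(-6) − (10)(0) = -18
A_3→A_4: (10)(7) − (7)(-6) = 112
A_4→A_5: (7)(8) − (1)(7) = 49
A_5→A_6: (1)(6) − (0)(8) = 6
A_6→A_1: (0)(-9) − (-3)(6) = 18
Σ = 194
Area = |Σ|/2 = 97.

97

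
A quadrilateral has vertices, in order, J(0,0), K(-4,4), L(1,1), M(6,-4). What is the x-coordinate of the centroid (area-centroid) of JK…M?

23/27

Apply the surveyor's formula. First the cross-terms c_i = x_i·y_{i+1} − x_{i+1}·y_i:
  0, -8, -10, 0  ⇒  2A = -18, A = -9.
Then Σ (x_i + x_{i+1})·c_i = -46, so x̄ = -46 / (6·(-9)) = 23/27.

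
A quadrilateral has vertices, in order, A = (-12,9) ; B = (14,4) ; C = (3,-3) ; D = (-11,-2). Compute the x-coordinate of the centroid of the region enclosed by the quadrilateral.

Apply the shoelace (surveyor's) formula. First the cross-terms c_i = x_i·y_{i+1} − x_{i+1}·y_i:
  -174, -54, -39, -123  ⇒  2A = -390, A = -195.
Then Σ (x_i + x_{i+1})·c_i = 1875, so x̄ = 1875 / (6·(-195)) = -125/78.

-125/78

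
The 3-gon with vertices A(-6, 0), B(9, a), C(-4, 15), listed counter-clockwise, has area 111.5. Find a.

1

The doubled signed area Σ (x_i y_{i+1} − x_{i+1} y_i) is linear in a.
With a=0 it equals 225; the coefficient of a is -2 (from the two edges through B).
So -2·a + 225 = 2·111.5 = 223 ⇒ a = 1.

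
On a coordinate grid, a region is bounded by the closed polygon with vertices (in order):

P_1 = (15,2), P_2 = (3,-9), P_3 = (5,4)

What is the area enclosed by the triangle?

67

Σ = (-141) + (57) + (-50) = -134
Area = |Σ|/2 = 67.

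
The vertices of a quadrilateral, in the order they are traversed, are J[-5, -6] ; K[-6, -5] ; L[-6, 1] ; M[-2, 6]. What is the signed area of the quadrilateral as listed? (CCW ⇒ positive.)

Apply the surveyor's formula: 2A = Σ (x_i·y_{i+1} − x_{i+1}·y_i), indices taken mod 4.
J→K: (-5)(-5) − (-6)(-6) = -11
K→L: (-6)(1) − (-6)(-5) = -36
L→M: (-6)(6) − (-2)(1) = -34
M→J: (-2)(-6) − (-5)(6) = 42
Σ = -39
Signed area = Σ/2 = -19.5 (negative ⇒ clockwise traversal).

-19.5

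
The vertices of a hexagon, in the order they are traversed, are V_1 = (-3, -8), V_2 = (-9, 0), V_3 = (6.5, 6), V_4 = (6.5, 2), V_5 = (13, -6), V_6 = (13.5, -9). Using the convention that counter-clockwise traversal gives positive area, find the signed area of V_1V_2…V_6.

Apply the shoelace formula: 2A = Σ (x_i·y_{i+1} − x_{i+1}·y_i), indices taken mod 6.
Σ = (-72) + (-54) + (-26) + (-65) + (-36) + (-135) = -388
Signed area = Σ/2 = -194 (negative ⇒ clockwise traversal).

-194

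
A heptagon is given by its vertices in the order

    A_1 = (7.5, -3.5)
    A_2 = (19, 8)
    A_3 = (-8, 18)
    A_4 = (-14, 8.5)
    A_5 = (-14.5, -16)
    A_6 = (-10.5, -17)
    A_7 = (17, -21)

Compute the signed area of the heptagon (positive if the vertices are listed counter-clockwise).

874.875

Apply the surveyor's formula: 2A = Σ (x_i·y_{i+1} − x_{i+1}·y_i), indices taken mod 7.
Σ = (126.5) + (406) + (184) + (347.25) + (78.5) + (509.5) + (98) = 1749.75
Signed area = Σ/2 = 874.875 (positive ⇒ counter-clockwise traversal).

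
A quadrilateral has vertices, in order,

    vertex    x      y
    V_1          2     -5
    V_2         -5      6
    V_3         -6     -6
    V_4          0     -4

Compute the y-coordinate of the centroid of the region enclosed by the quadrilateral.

Apply the surveyor's formula. First the cross-terms c_i = x_i·y_{i+1} − x_{i+1}·y_i:
  -13, 66, 24, 8  ⇒  2A = 85, A = 42.5.
Then Σ (y_i + y_{i+1})·c_i = -325, so ȳ = -325 / (6·42.5) = -65/51.

-65/51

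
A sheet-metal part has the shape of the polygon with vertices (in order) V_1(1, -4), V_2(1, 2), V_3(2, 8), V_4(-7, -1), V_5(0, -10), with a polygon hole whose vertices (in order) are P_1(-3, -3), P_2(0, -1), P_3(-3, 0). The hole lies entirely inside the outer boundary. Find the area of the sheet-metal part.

67.5

Outer boundary:
V_1→V_2: (1)(2) − (1)(-4) = 6
V_2→V_3: (1)(8) − (2)(2) = 4
V_3→V_4: (2)(-1) − (-7)(8) = 54
V_4→V_5: (-7)(-10) − (0)(-1) = 70
V_5→V_1: (0)(-4) − (1)(-10) = 10
Σ = 144
Area = |Σ|/2 = 72.
Hole:
Apply the shoelace formula: 2A = Σ (x_i·y_{i+1} − x_{i+1}·y_i), indices taken mod 3.
Σ = (3) + (-3) + (9) = 9
Area = |Σ|/2 = 4.5.
Net area = 72 − 4.5 = 67.5.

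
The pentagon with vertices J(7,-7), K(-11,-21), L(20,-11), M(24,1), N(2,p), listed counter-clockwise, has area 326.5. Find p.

Write out the shoelace sum; only the two edges meeting at N involve p:
2·Area = [(24·p − 2·1) + (2·(-7) − 7·p)] + 601
       = 17·p + 585 = 653
⇒ p = 4.

4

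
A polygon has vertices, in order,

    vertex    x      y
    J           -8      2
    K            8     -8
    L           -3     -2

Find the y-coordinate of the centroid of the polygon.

-8/3

Apply the shoelace (surveyor's) formula. First the cross-terms c_i = x_i·y_{i+1} − x_{i+1}·y_i:
  48, -40, -22  ⇒  2A = -14, A = -7.
Then Σ (y_i + y_{i+1})·c_i = 112, so ȳ = 112 / (6·(-7)) = -8/3.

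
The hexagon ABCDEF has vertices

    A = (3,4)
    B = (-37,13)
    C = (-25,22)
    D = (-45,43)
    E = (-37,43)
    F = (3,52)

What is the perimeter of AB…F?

182

|AB| = √((-40)² + (9)²) = √1681 = 41
|BC| = √((12)² + (9)²) = √225 = 15
|CD| = √((-20)² + (21)²) = √841 = 29
|DE| = √((8)² + (0)²) = √64 = 8
|EF| = √((40)² + (9)²) = √1681 = 41
|FA| = √((0)² + (-48)²) = √2304 = 48
Perimeter = 41 + 15 + 29 + 8 + 41 + 48 = 182.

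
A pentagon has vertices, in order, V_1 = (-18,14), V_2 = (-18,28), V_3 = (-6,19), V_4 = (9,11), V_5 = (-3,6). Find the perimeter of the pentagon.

|V_1V_2| = √((0)² + (14)²) = √196 = 14
|V_2V_3| = √((12)² + (-9)²) = √225 = 15
|V_3V_4| = √((15)² + (-8)²) = √289 = 17
|V_4V_5| = √((-12)² + (-5)²) = √169 = 13
|V_5V_1| = √((-15)² + (8)²) = √289 = 17
Perimeter = 14 + 15 + 17 + 13 + 17 = 76.

76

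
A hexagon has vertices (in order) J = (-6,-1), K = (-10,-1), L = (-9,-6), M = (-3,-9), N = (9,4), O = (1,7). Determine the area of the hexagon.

139.5

Apply Gauss's area formula: 2A = Σ (x_i·y_{i+1} − x_{i+1}·y_i), indices taken mod 6.
J→K: (-6)(-1) − (-10)(-1) = -4
K→L: (-10)(-6) − (-9)(-1) = 51
L→M: (-9)(-9) − (-3)(-6) = 63
M→N: (-3)(4) − (9)(-9) = 69
N→O: (9)(7) − (1)(4) = 59
O→J: (1)(-1) − (-6)(7) = 41
Σ = 279
Area = |Σ|/2 = 139.5.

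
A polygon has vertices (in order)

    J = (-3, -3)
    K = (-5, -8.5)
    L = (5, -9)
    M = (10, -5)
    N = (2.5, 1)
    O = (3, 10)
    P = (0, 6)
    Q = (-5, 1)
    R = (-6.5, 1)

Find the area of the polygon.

139.75

Apply the surveyor's formula: 2A = Σ (x_i·y_{i+1} − x_{i+1}·y_i), indices taken mod 9.
Cross-terms: 10.5, 87.5, 65, 22.5, 22, 18, 30, 1.5, 22.5  ⇒  Σ = 279.5
Area = |Σ|/2 = 139.75.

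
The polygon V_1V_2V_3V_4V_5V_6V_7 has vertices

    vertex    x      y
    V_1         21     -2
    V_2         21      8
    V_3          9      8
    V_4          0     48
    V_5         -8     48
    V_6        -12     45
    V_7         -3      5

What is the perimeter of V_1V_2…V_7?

|V_1V_2| = √((0)² + (10)²) = √100 = 10
|V_2V_3| = √((-12)² + (0)²) = √144 = 12
|V_3V_4| = √((-9)² + (40)²) = √1681 = 41
|V_4V_5| = √((-8)² + (0)²) = √64 = 8
|V_5V_6| = √((-4)² + (-3)²) = √25 = 5
|V_6V_7| = √((9)² + (-40)²) = √1681 = 41
|V_7V_1| = √((24)² + (-7)²) = √625 = 25
Perimeter = 10 + 12 + 41 + 8 + 5 + 41 + 25 = 142.

142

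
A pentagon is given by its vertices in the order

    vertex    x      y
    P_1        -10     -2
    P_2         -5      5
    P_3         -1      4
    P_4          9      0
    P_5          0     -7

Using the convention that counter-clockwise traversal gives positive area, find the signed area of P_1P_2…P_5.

Cross-terms: -60, -15, -36, -63, -70  ⇒  Σ = -244
Signed area = Σ/2 = -122 (negative ⇒ clockwise traversal).

-122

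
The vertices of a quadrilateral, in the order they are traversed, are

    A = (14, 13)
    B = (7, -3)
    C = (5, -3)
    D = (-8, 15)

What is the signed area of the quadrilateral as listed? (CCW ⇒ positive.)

-201

A→B: (14)(-3) − (7)(13) = -133
B→C: (7)(-3) − (5)(-3) = -6
C→D: (5)(15) − (-8)(-3) = 51
D→A: (-8)(13) − (14)(15) = -314
Σ = -402
Signed area = Σ/2 = -201 (negative ⇒ clockwise traversal).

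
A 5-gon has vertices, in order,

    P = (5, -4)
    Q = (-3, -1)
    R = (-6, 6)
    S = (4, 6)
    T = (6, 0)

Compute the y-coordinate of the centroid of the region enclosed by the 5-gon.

125/69

Apply the shoelace formula. First the cross-terms c_i = x_i·y_{i+1} − x_{i+1}·y_i:
  -17, -24, -60, -36, -24  ⇒  2A = -161, A = -80.5.
Then Σ (y_i + y_{i+1})·c_i = -875, so ȳ = -875 / (6·(-80.5)) = 125/69.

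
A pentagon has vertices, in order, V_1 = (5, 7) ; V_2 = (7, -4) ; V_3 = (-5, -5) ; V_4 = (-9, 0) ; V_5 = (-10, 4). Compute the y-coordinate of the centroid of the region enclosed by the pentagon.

Apply Gauss's area formula. First the cross-terms c_i = x_i·y_{i+1} − x_{i+1}·y_i:
  -69, -55, -45, -36, -90  ⇒  2A = -295, A = -147.5.
Then Σ (y_i + y_{i+1})·c_i = -621, so ȳ = -621 / (6·(-147.5)) = 207/295.

207/295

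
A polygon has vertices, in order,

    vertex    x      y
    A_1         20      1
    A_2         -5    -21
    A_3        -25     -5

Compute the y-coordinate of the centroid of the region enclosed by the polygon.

-25/3

Apply the shoelace formula. First the cross-terms c_i = x_i·y_{i+1} − x_{i+1}·y_i:
  -415, -500, 75  ⇒  2A = -840, A = -420.
Then Σ (y_i + y_{i+1})·c_i = 21000, so ȳ = 21000 / (6·(-420)) = -25/3.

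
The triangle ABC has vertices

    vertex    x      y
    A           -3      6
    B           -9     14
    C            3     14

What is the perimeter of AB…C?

|AB| = √((-6)² + (8)²) = √100 = 10
|BC| = √((12)² + (0)²) = √144 = 12
|CA| = √((-6)² + (-8)²) = √100 = 10
Perimeter = 10 + 12 + 10 = 32.

32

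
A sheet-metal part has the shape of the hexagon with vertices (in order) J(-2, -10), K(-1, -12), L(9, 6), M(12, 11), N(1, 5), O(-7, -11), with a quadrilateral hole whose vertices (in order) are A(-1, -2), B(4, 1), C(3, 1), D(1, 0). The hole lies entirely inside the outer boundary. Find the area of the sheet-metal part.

Outer boundary:
Apply the surveyor's formula: 2A = Σ (x_i·y_{i+1} − x_{i+1}·y_i), indices taken mod 6.
Σ = (14) + (102) + (27) + (49) + (24) + (48) = 264
Area = |Σ|/2 = 132.
Hole:
Apply the surveyor's formula: 2A = Σ (x_i·y_{i+1} − x_{i+1}·y_i), indices taken mod 4.
Σ = (7) + (1) + (-1) + (-2) = 5
Area = |Σ|/2 = 2.5.
Net area = 132 − 2.5 = 129.5.

129.5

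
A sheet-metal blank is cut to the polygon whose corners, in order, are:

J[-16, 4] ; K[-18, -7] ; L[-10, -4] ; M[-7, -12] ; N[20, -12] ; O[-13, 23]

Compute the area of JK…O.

J→K: (-16)(-7) − (-18)(4) = 184
K→L: (-18)(-4) − (-10)(-7) = 2
L→M: (-10)(-12) − (-7)(-4) = 92
M→N: (-7)(-12) − (20)(-12) = 324
N→O: (20)(23) − (-13)(-12) = 304
O→J: (-13)(4) − (-16)(23) = 316
Σ = 1222
Area = |Σ|/2 = 611.

611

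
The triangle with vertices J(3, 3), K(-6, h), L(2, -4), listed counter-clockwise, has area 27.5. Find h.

The doubled signed area Σ (x_i y_{i+1} − x_{i+1} y_i) is linear in h.
With h=0 it equals 60; the coefficient of h is 1 (from the two edges through K).
So 1·h + 60 = 2·27.5 = 55 ⇒ h = -5.

-5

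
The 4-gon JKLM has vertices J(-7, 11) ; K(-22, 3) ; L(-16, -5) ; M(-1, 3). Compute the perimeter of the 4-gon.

|JK| = √((-15)² + (-8)²) = √289 = 17
|KL| = √((6)² + (-8)²) = √100 = 10
|LM| = √((15)² + (8)²) = √289 = 17
|MJ| = √((-6)² + (8)²) = √100 = 10
Perimeter = 17 + 10 + 17 + 10 = 54.

54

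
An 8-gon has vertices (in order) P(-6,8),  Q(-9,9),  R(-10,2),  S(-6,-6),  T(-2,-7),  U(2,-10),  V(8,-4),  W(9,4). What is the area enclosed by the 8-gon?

Apply Gauss's area formula: 2A = Σ (x_i·y_{i+1} − x_{i+1}·y_i), indices taken mod 8.
P→Q: (-6)(9) − (-9)(8) = 18
Q→R: (-9)(2) − (-10)(9) = 72
R→S: (-10)(-6) − (-6)(2) = 72
S→T: (-6)(-7) − (-2)(-6) = 30
T→U: (-2)(-10) − (2)(-7) = 34
U→V: (2)(-4) − (8)(-10) = 72
V→W: (8)(4) − (9)(-4) = 68
W→P: (9)(8) − (-6)(4) = 96
Σ = 462
Area = |Σ|/2 = 231.

231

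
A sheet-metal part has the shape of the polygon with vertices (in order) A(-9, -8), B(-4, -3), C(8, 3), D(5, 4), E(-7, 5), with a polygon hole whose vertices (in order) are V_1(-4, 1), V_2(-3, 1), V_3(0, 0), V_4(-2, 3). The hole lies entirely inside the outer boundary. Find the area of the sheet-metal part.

84.5

Outer boundary:
Apply the shoelace formula: 2A = Σ (x_i·y_{i+1} − x_{i+1}·y_i), indices taken mod 5.
Cross-terms: -5, 12, 17, 53, 101  ⇒  Σ = 178
Area = |Σ|/2 = 89.
Hole:
Cross-terms: -1, 0, 0, 10  ⇒  Σ = 9
Area = |Σ|/2 = 4.5.
Net area = 89 − 4.5 = 84.5.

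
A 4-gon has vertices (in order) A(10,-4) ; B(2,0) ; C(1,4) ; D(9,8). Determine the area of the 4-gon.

64

Apply Gauss's area formula: 2A = Σ (x_i·y_{i+1} − x_{i+1}·y_i), indices taken mod 4.
Σ = (8) + (8) + (-28) + (-116) = -128
Area = |Σ|/2 = 64.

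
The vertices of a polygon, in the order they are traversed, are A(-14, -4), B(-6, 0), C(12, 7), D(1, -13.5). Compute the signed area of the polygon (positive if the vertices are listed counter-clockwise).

-214

Cross-terms: -24, -42, -169, -193  ⇒  Σ = -428
Signed area = Σ/2 = -214 (negative ⇒ clockwise traversal).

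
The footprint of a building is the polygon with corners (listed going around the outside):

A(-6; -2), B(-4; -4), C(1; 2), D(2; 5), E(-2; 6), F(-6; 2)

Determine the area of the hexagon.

Apply the shoelace formula: 2A = Σ (x_i·y_{i+1} − x_{i+1}·y_i), indices taken mod 6.
Cross-terms: 16, -4, 1, 22, 32, 24  ⇒  Σ = 91
Area = |Σ|/2 = 45.5.

45.5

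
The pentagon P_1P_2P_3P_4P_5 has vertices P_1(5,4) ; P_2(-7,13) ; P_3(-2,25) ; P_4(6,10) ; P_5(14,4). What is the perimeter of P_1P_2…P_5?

|P_1P_2| = √((-12)² + (9)²) = √225 = 15
|P_2P_3| = √((5)² + (12)²) = √169 = 13
|P_3P_4| = √((8)² + (-15)²) = √289 = 17
|P_4P_5| = √((8)² + (-6)²) = √100 = 10
|P_5P_1| = √((-9)² + (0)²) = √81 = 9
Perimeter = 15 + 13 + 17 + 10 + 9 = 64.

64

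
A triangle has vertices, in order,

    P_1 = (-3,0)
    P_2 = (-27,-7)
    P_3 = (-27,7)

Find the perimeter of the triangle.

|P_1P_2| = √((-24)² + (-7)²) = √625 = 25
|P_2P_3| = √((0)² + (14)²) = √196 = 14
|P_3P_1| = √((24)² + (-7)²) = √625 = 25
Perimeter = 25 + 14 + 25 = 64.

64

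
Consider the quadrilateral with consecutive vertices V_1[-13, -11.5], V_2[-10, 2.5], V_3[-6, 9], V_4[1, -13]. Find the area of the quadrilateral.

Cross-terms: -147.5, -75, 69, -180.5  ⇒  Σ = -334
Area = |Σ|/2 = 167.

167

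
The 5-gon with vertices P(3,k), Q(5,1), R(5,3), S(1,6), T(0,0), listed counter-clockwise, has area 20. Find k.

0

Write out the shoelace sum; only the two edges meeting at P involve k:
2·Area = [(0·k − 3·0) + (3·1 − 5·k)] + 37
       = -5·k + 40 = 40
⇒ k = 0.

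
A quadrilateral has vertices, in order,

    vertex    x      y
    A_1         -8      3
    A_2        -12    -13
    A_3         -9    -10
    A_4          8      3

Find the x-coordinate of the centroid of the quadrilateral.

Apply the shoelace (surveyor's) formula. First the cross-terms c_i = x_i·y_{i+1} − x_{i+1}·y_i:
  140, 3, 53, 48  ⇒  2A = 244, A = 122.
Then Σ (x_i + x_{i+1})·c_i = -2916, so x̄ = -2916 / (6·122) = -243/61.

-243/61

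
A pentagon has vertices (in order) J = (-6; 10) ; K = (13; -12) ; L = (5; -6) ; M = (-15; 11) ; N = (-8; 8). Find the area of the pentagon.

87.5

Σ = (-58) + (-18) + (-35) + (-32) + (-32) = -175
Area = |Σ|/2 = 87.5.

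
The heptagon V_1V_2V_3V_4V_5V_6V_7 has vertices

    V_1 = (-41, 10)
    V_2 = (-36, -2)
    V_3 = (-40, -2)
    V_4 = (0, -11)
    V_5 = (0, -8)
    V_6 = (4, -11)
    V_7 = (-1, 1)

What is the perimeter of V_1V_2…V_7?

120

|V_1V_2| = √((5)² + (-12)²) = √169 = 13
|V_2V_3| = √((-4)² + (0)²) = √16 = 4
|V_3V_4| = √((40)² + (-9)²) = √1681 = 41
|V_4V_5| = √((0)² + (3)²) = √9 = 3
|V_5V_6| = √((4)² + (-3)²) = √25 = 5
|V_6V_7| = √((-5)² + (12)²) = √169 = 13
|V_7V_1| = √((-40)² + (9)²) = √1681 = 41
Perimeter = 13 + 4 + 41 + 3 + 5 + 13 + 41 = 120.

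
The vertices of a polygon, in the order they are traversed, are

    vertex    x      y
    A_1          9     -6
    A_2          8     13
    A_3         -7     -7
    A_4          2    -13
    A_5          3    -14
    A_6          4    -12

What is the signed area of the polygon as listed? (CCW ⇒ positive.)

210

Σ = (165) + (35) + (105) + (11) + (20) + (84) = 420
Signed area = Σ/2 = 210 (positive ⇒ counter-clockwise traversal).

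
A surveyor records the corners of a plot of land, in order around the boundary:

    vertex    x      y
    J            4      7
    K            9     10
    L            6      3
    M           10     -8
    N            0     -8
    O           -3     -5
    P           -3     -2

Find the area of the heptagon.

Apply the shoelace formula: 2A = Σ (x_i·y_{i+1} − x_{i+1}·y_i), indices taken mod 7.
Cross-terms: -23, -33, -78, -80, -24, -9, -13  ⇒  Σ = -260
Area = |Σ|/2 = 130.

130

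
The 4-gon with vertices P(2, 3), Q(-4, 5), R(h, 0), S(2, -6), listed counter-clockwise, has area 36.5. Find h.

The doubled signed area Σ (x_i y_{i+1} − x_{i+1} y_i) is linear in h.
With h=0 it equals 40; the coefficient of h is -11 (from the two edges through R).
So -11·h + 40 = 2·36.5 = 73 ⇒ h = -3.

-3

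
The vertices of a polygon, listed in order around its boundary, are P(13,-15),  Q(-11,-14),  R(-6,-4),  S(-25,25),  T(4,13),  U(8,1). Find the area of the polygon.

Apply Gauss's area formula: 2A = Σ (x_i·y_{i+1} − x_{i+1}·y_i), indices taken mod 6.
Σ = (-347) + (-40) + (-250) + (-425) + (-100) + (-133) = -1295
Area = |Σ|/2 = 647.5.

647.5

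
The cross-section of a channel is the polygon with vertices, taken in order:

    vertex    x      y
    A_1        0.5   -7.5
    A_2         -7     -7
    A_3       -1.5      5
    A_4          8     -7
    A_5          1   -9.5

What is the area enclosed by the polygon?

101.375

Σ = (-56) + (-45.5) + (-29.5) + (-69) + (-2.75) = -202.75
Area = |Σ|/2 = 101.375.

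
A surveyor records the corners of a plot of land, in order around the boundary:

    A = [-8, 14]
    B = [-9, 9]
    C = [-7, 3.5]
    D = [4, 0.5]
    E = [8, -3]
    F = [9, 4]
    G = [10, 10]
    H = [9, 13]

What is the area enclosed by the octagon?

Apply the surveyor's formula: 2A = Σ (x_i·y_{i+1} − x_{i+1}·y_i), indices taken mod 8.
Σ = (54) + (31.5) + (-17.5) + (-16) + (59) + (50) + (40) + (230) = 431
Area = |Σ|/2 = 215.5.

215.5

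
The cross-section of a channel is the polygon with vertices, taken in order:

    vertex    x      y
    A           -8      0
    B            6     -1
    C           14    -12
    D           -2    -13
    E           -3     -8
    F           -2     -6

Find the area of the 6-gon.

A→B: (-8)(-1) − (6)(0) = 8
B→C: (6)(-12) − (14)(-1) = -58
C→D: (14)(-13) − (-2)(-12) = -206
D→E: (-2)(-8) − (-3)(-13) = -23
E→F: (-3)(-6) − (-2)(-8) = 2
F→A: (-2)(0) − (-8)(-6) = -48
Σ = -325
Area = |Σ|/2 = 162.5.

162.5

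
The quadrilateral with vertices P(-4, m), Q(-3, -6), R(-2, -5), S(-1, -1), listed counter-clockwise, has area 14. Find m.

4

The doubled signed area Σ (x_i y_{i+1} − x_{i+1} y_i) is linear in m.
With m=0 it equals 20; the coefficient of m is 2 (from the two edges through P).
So 2·m + 20 = 2·14 = 28 ⇒ m = 4.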